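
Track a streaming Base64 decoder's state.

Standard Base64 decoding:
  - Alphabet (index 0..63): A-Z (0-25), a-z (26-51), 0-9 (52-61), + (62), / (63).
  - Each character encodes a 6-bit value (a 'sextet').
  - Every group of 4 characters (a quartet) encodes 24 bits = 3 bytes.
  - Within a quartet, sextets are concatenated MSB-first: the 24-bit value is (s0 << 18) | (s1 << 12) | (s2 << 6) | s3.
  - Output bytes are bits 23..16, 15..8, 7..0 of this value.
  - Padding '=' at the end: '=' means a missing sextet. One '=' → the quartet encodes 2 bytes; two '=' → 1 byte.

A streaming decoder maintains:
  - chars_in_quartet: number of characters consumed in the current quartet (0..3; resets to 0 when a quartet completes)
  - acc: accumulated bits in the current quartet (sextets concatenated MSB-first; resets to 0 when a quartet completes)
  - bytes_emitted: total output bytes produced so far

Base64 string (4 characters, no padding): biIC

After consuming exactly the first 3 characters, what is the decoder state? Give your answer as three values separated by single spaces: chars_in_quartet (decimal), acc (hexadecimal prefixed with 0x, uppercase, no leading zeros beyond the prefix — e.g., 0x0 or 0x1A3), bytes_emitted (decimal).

After char 0 ('b'=27): chars_in_quartet=1 acc=0x1B bytes_emitted=0
After char 1 ('i'=34): chars_in_quartet=2 acc=0x6E2 bytes_emitted=0
After char 2 ('I'=8): chars_in_quartet=3 acc=0x1B888 bytes_emitted=0

Answer: 3 0x1B888 0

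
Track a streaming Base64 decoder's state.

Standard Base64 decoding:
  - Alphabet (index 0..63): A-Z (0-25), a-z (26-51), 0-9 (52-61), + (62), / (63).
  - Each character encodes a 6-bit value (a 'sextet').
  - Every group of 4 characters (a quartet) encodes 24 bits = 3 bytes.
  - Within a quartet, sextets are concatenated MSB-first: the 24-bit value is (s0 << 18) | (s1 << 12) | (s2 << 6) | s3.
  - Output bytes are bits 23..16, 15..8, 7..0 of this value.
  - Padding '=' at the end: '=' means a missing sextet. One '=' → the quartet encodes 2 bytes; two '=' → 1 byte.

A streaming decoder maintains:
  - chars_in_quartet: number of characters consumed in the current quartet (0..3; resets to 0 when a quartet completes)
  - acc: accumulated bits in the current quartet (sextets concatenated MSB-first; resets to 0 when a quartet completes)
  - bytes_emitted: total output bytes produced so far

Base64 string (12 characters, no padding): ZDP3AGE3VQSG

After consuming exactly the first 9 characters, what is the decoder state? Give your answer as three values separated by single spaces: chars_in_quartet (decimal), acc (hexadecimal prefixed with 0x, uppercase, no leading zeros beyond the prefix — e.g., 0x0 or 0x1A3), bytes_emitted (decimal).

Answer: 1 0x15 6

Derivation:
After char 0 ('Z'=25): chars_in_quartet=1 acc=0x19 bytes_emitted=0
After char 1 ('D'=3): chars_in_quartet=2 acc=0x643 bytes_emitted=0
After char 2 ('P'=15): chars_in_quartet=3 acc=0x190CF bytes_emitted=0
After char 3 ('3'=55): chars_in_quartet=4 acc=0x6433F7 -> emit 64 33 F7, reset; bytes_emitted=3
After char 4 ('A'=0): chars_in_quartet=1 acc=0x0 bytes_emitted=3
After char 5 ('G'=6): chars_in_quartet=2 acc=0x6 bytes_emitted=3
After char 6 ('E'=4): chars_in_quartet=3 acc=0x184 bytes_emitted=3
After char 7 ('3'=55): chars_in_quartet=4 acc=0x6137 -> emit 00 61 37, reset; bytes_emitted=6
After char 8 ('V'=21): chars_in_quartet=1 acc=0x15 bytes_emitted=6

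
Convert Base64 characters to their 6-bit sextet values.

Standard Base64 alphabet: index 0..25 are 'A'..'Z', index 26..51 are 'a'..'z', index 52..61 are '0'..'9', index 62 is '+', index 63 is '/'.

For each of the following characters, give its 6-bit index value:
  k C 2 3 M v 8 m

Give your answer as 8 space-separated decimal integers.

'k': a..z range, 26 + ord('k') − ord('a') = 36
'C': A..Z range, ord('C') − ord('A') = 2
'2': 0..9 range, 52 + ord('2') − ord('0') = 54
'3': 0..9 range, 52 + ord('3') − ord('0') = 55
'M': A..Z range, ord('M') − ord('A') = 12
'v': a..z range, 26 + ord('v') − ord('a') = 47
'8': 0..9 range, 52 + ord('8') − ord('0') = 60
'm': a..z range, 26 + ord('m') − ord('a') = 38

Answer: 36 2 54 55 12 47 60 38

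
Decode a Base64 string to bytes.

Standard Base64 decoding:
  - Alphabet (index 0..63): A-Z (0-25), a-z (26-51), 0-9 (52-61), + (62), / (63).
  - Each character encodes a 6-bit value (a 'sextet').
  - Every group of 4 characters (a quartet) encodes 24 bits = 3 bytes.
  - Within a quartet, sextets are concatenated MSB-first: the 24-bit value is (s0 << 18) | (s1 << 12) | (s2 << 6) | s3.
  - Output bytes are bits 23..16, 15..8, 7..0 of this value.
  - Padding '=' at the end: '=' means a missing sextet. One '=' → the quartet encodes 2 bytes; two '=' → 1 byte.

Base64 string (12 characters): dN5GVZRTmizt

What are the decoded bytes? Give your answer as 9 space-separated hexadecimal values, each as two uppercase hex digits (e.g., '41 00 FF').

After char 0 ('d'=29): chars_in_quartet=1 acc=0x1D bytes_emitted=0
After char 1 ('N'=13): chars_in_quartet=2 acc=0x74D bytes_emitted=0
After char 2 ('5'=57): chars_in_quartet=3 acc=0x1D379 bytes_emitted=0
After char 3 ('G'=6): chars_in_quartet=4 acc=0x74DE46 -> emit 74 DE 46, reset; bytes_emitted=3
After char 4 ('V'=21): chars_in_quartet=1 acc=0x15 bytes_emitted=3
After char 5 ('Z'=25): chars_in_quartet=2 acc=0x559 bytes_emitted=3
After char 6 ('R'=17): chars_in_quartet=3 acc=0x15651 bytes_emitted=3
After char 7 ('T'=19): chars_in_quartet=4 acc=0x559453 -> emit 55 94 53, reset; bytes_emitted=6
After char 8 ('m'=38): chars_in_quartet=1 acc=0x26 bytes_emitted=6
After char 9 ('i'=34): chars_in_quartet=2 acc=0x9A2 bytes_emitted=6
After char 10 ('z'=51): chars_in_quartet=3 acc=0x268B3 bytes_emitted=6
After char 11 ('t'=45): chars_in_quartet=4 acc=0x9A2CED -> emit 9A 2C ED, reset; bytes_emitted=9

Answer: 74 DE 46 55 94 53 9A 2C ED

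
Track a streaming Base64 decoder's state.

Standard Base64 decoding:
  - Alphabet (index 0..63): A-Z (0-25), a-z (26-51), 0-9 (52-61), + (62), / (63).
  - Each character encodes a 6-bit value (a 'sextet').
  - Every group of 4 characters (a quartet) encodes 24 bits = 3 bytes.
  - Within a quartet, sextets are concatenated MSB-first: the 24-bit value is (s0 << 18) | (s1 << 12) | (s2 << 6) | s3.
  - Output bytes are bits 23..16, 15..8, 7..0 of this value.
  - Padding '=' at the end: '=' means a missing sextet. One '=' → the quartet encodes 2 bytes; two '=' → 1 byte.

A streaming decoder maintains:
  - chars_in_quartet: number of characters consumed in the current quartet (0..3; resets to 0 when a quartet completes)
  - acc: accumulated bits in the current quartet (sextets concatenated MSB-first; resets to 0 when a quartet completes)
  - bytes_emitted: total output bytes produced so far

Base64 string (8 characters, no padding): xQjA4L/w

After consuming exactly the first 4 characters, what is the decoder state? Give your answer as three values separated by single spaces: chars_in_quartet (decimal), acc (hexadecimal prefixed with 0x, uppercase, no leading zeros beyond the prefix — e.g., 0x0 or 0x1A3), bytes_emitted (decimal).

After char 0 ('x'=49): chars_in_quartet=1 acc=0x31 bytes_emitted=0
After char 1 ('Q'=16): chars_in_quartet=2 acc=0xC50 bytes_emitted=0
After char 2 ('j'=35): chars_in_quartet=3 acc=0x31423 bytes_emitted=0
After char 3 ('A'=0): chars_in_quartet=4 acc=0xC508C0 -> emit C5 08 C0, reset; bytes_emitted=3

Answer: 0 0x0 3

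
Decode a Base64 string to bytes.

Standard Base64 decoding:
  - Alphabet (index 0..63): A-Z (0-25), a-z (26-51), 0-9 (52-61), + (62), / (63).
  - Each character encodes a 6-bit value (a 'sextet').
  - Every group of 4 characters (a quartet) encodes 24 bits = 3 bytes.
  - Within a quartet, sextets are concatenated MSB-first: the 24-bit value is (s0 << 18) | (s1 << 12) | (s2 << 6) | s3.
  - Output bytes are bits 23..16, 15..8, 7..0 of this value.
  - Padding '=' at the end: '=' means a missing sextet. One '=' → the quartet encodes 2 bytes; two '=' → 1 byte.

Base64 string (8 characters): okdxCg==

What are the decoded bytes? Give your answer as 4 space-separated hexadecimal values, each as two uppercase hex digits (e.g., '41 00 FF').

Answer: A2 47 71 0A

Derivation:
After char 0 ('o'=40): chars_in_quartet=1 acc=0x28 bytes_emitted=0
After char 1 ('k'=36): chars_in_quartet=2 acc=0xA24 bytes_emitted=0
After char 2 ('d'=29): chars_in_quartet=3 acc=0x2891D bytes_emitted=0
After char 3 ('x'=49): chars_in_quartet=4 acc=0xA24771 -> emit A2 47 71, reset; bytes_emitted=3
After char 4 ('C'=2): chars_in_quartet=1 acc=0x2 bytes_emitted=3
After char 5 ('g'=32): chars_in_quartet=2 acc=0xA0 bytes_emitted=3
Padding '==': partial quartet acc=0xA0 -> emit 0A; bytes_emitted=4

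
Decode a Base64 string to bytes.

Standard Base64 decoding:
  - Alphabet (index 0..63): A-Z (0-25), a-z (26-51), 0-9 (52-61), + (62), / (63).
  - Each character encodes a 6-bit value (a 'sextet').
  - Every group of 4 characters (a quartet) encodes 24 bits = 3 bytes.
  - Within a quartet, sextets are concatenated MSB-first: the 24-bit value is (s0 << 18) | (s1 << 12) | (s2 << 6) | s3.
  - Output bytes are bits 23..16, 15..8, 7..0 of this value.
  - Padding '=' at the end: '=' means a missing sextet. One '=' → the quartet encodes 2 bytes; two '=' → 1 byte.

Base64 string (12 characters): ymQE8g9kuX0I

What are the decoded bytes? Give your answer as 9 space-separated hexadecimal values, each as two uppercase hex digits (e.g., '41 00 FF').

Answer: CA 64 04 F2 0F 64 B9 7D 08

Derivation:
After char 0 ('y'=50): chars_in_quartet=1 acc=0x32 bytes_emitted=0
After char 1 ('m'=38): chars_in_quartet=2 acc=0xCA6 bytes_emitted=0
After char 2 ('Q'=16): chars_in_quartet=3 acc=0x32990 bytes_emitted=0
After char 3 ('E'=4): chars_in_quartet=4 acc=0xCA6404 -> emit CA 64 04, reset; bytes_emitted=3
After char 4 ('8'=60): chars_in_quartet=1 acc=0x3C bytes_emitted=3
After char 5 ('g'=32): chars_in_quartet=2 acc=0xF20 bytes_emitted=3
After char 6 ('9'=61): chars_in_quartet=3 acc=0x3C83D bytes_emitted=3
After char 7 ('k'=36): chars_in_quartet=4 acc=0xF20F64 -> emit F2 0F 64, reset; bytes_emitted=6
After char 8 ('u'=46): chars_in_quartet=1 acc=0x2E bytes_emitted=6
After char 9 ('X'=23): chars_in_quartet=2 acc=0xB97 bytes_emitted=6
After char 10 ('0'=52): chars_in_quartet=3 acc=0x2E5F4 bytes_emitted=6
After char 11 ('I'=8): chars_in_quartet=4 acc=0xB97D08 -> emit B9 7D 08, reset; bytes_emitted=9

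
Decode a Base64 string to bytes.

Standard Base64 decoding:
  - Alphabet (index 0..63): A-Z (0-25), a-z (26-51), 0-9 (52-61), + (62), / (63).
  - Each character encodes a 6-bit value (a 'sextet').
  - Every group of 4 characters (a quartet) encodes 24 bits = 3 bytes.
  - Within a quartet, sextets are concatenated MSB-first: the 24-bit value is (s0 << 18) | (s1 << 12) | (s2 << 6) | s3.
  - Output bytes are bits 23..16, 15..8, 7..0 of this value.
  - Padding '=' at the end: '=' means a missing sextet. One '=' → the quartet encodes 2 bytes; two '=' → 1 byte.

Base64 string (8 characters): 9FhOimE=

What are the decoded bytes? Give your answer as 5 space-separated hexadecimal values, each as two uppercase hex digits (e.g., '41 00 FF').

Answer: F4 58 4E 8A 61

Derivation:
After char 0 ('9'=61): chars_in_quartet=1 acc=0x3D bytes_emitted=0
After char 1 ('F'=5): chars_in_quartet=2 acc=0xF45 bytes_emitted=0
After char 2 ('h'=33): chars_in_quartet=3 acc=0x3D161 bytes_emitted=0
After char 3 ('O'=14): chars_in_quartet=4 acc=0xF4584E -> emit F4 58 4E, reset; bytes_emitted=3
After char 4 ('i'=34): chars_in_quartet=1 acc=0x22 bytes_emitted=3
After char 5 ('m'=38): chars_in_quartet=2 acc=0x8A6 bytes_emitted=3
After char 6 ('E'=4): chars_in_quartet=3 acc=0x22984 bytes_emitted=3
Padding '=': partial quartet acc=0x22984 -> emit 8A 61; bytes_emitted=5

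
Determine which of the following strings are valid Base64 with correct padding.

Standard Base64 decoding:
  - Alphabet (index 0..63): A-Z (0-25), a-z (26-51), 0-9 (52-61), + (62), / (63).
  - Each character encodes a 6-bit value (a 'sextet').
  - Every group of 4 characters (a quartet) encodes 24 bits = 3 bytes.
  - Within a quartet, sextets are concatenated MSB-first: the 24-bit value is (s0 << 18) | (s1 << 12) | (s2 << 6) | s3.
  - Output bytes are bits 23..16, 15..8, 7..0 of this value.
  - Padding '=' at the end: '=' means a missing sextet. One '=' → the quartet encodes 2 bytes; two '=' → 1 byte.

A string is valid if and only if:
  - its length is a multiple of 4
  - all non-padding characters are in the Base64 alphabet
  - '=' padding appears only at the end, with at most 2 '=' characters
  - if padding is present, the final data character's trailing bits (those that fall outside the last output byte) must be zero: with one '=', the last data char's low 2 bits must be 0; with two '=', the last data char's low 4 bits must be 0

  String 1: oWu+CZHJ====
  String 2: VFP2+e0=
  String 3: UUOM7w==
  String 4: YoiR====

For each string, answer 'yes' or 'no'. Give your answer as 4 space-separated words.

Answer: no yes yes no

Derivation:
String 1: 'oWu+CZHJ====' → invalid (4 pad chars (max 2))
String 2: 'VFP2+e0=' → valid
String 3: 'UUOM7w==' → valid
String 4: 'YoiR====' → invalid (4 pad chars (max 2))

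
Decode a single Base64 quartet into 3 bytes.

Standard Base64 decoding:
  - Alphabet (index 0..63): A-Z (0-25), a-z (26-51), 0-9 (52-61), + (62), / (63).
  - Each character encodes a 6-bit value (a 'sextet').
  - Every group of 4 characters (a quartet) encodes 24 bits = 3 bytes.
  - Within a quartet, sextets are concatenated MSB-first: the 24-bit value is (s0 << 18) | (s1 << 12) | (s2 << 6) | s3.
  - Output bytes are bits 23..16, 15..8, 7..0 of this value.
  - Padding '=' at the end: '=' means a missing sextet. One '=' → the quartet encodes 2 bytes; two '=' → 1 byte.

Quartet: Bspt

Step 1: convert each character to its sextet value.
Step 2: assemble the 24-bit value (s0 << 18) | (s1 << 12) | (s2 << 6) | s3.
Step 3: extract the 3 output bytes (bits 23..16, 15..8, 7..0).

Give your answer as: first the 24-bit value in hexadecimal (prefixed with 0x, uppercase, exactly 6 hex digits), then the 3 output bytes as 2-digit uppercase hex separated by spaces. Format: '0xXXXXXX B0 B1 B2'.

Answer: 0x06CA6D 06 CA 6D

Derivation:
Sextets: B=1, s=44, p=41, t=45
24-bit: (1<<18) | (44<<12) | (41<<6) | 45
      = 0x040000 | 0x02C000 | 0x000A40 | 0x00002D
      = 0x06CA6D
Bytes: (v>>16)&0xFF=06, (v>>8)&0xFF=CA, v&0xFF=6D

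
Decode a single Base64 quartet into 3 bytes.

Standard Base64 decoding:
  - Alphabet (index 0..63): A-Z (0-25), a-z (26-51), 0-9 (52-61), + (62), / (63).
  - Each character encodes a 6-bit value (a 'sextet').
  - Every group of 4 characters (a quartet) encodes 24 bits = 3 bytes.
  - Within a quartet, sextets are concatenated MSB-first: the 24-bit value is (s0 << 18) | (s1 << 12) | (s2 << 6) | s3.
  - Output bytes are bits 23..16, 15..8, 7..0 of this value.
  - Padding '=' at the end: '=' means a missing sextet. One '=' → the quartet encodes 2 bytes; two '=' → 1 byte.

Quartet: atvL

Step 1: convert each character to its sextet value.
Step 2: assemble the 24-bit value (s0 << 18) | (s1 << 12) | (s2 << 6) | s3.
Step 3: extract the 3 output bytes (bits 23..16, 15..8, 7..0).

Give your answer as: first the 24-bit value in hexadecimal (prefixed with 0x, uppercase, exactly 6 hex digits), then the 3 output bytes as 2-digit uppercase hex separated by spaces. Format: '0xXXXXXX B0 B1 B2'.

Sextets: a=26, t=45, v=47, L=11
24-bit: (26<<18) | (45<<12) | (47<<6) | 11
      = 0x680000 | 0x02D000 | 0x000BC0 | 0x00000B
      = 0x6ADBCB
Bytes: (v>>16)&0xFF=6A, (v>>8)&0xFF=DB, v&0xFF=CB

Answer: 0x6ADBCB 6A DB CB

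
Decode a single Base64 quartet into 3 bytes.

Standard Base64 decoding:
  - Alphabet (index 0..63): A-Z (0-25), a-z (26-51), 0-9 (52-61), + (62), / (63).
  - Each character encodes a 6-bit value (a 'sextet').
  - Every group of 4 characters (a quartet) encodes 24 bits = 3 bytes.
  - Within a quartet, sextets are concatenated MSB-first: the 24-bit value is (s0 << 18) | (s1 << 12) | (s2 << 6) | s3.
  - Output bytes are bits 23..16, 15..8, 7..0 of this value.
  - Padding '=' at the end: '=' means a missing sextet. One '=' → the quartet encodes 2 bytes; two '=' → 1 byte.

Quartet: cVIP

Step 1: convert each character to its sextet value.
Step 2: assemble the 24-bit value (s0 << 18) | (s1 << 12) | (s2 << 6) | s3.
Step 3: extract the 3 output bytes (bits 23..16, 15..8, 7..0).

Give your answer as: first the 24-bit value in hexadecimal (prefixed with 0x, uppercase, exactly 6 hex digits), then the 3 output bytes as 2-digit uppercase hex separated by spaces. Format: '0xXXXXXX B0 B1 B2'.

Sextets: c=28, V=21, I=8, P=15
24-bit: (28<<18) | (21<<12) | (8<<6) | 15
      = 0x700000 | 0x015000 | 0x000200 | 0x00000F
      = 0x71520F
Bytes: (v>>16)&0xFF=71, (v>>8)&0xFF=52, v&0xFF=0F

Answer: 0x71520F 71 52 0F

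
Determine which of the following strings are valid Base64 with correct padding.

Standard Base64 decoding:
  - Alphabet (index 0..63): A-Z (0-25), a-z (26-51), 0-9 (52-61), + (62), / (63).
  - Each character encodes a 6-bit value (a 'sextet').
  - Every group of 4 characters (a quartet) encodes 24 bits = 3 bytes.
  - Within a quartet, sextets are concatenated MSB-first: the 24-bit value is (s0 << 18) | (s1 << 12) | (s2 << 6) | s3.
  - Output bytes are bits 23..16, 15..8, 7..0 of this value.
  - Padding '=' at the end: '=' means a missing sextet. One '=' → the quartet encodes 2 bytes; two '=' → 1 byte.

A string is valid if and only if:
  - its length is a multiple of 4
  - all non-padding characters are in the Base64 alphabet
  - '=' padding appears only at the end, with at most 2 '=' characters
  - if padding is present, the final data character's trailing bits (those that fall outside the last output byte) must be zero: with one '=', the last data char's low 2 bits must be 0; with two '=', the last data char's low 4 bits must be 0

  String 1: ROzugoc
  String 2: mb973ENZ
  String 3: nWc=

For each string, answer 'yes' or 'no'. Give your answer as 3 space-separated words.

Answer: no yes yes

Derivation:
String 1: 'ROzugoc' → invalid (len=7 not mult of 4)
String 2: 'mb973ENZ' → valid
String 3: 'nWc=' → valid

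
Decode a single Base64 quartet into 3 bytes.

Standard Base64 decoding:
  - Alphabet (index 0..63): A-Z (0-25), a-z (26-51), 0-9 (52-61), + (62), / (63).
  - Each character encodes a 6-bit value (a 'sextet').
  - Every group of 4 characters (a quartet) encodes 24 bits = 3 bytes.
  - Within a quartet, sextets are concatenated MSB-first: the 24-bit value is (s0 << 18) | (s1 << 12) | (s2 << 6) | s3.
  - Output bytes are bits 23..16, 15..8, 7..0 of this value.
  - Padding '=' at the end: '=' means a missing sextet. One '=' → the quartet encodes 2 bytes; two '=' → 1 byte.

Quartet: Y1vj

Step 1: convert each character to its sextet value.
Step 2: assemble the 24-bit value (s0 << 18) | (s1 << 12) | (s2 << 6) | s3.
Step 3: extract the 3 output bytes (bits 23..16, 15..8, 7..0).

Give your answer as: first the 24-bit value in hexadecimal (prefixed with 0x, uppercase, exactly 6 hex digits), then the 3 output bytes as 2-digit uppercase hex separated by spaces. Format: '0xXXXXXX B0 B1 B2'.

Sextets: Y=24, 1=53, v=47, j=35
24-bit: (24<<18) | (53<<12) | (47<<6) | 35
      = 0x600000 | 0x035000 | 0x000BC0 | 0x000023
      = 0x635BE3
Bytes: (v>>16)&0xFF=63, (v>>8)&0xFF=5B, v&0xFF=E3

Answer: 0x635BE3 63 5B E3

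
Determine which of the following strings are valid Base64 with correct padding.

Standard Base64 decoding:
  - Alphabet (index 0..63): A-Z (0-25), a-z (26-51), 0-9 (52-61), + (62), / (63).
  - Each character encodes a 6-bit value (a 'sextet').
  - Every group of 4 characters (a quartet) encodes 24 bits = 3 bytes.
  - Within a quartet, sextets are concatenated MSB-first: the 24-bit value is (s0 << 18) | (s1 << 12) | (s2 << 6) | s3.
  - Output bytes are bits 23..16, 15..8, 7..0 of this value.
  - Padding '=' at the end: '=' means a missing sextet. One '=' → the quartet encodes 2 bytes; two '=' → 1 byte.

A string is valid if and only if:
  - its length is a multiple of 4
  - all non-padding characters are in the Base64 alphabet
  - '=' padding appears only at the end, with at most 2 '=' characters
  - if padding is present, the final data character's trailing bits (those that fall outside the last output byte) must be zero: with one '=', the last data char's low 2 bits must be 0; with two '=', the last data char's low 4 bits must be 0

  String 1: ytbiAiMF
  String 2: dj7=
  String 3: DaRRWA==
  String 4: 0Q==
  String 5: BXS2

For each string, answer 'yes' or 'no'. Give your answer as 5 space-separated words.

Answer: yes no yes yes yes

Derivation:
String 1: 'ytbiAiMF' → valid
String 2: 'dj7=' → invalid (bad trailing bits)
String 3: 'DaRRWA==' → valid
String 4: '0Q==' → valid
String 5: 'BXS2' → valid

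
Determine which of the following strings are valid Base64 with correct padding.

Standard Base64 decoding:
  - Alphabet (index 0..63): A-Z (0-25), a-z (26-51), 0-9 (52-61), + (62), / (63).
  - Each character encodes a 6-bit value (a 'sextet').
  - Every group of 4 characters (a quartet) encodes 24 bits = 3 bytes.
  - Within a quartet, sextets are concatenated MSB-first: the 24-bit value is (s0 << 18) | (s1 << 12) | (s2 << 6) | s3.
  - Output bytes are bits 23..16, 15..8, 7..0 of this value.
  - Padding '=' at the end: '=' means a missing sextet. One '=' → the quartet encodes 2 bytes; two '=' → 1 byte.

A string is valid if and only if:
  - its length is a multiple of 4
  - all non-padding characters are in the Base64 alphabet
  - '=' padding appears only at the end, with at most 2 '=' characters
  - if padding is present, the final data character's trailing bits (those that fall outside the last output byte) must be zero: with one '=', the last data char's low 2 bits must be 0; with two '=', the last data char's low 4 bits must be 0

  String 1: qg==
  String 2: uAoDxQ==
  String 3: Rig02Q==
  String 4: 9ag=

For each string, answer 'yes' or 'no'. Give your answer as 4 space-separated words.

Answer: yes yes yes yes

Derivation:
String 1: 'qg==' → valid
String 2: 'uAoDxQ==' → valid
String 3: 'Rig02Q==' → valid
String 4: '9ag=' → valid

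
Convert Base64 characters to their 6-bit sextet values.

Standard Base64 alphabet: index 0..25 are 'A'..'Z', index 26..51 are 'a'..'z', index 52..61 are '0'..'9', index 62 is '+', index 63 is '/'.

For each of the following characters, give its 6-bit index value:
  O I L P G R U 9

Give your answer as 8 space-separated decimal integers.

Answer: 14 8 11 15 6 17 20 61

Derivation:
'O': A..Z range, ord('O') − ord('A') = 14
'I': A..Z range, ord('I') − ord('A') = 8
'L': A..Z range, ord('L') − ord('A') = 11
'P': A..Z range, ord('P') − ord('A') = 15
'G': A..Z range, ord('G') − ord('A') = 6
'R': A..Z range, ord('R') − ord('A') = 17
'U': A..Z range, ord('U') − ord('A') = 20
'9': 0..9 range, 52 + ord('9') − ord('0') = 61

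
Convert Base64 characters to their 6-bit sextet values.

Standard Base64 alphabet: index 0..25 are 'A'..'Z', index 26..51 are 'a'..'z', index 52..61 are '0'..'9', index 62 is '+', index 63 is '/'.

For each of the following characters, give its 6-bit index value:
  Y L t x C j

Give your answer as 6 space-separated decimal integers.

Answer: 24 11 45 49 2 35

Derivation:
'Y': A..Z range, ord('Y') − ord('A') = 24
'L': A..Z range, ord('L') − ord('A') = 11
't': a..z range, 26 + ord('t') − ord('a') = 45
'x': a..z range, 26 + ord('x') − ord('a') = 49
'C': A..Z range, ord('C') − ord('A') = 2
'j': a..z range, 26 + ord('j') − ord('a') = 35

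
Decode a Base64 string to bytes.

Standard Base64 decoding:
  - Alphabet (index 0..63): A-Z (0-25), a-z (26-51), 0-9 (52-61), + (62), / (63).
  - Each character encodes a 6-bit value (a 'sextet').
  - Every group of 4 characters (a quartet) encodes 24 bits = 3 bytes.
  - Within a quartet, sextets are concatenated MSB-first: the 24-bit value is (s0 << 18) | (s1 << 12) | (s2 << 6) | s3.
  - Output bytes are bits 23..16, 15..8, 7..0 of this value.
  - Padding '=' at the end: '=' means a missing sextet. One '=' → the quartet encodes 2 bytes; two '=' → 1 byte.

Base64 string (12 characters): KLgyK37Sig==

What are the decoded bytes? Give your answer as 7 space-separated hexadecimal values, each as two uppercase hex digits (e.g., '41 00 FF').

After char 0 ('K'=10): chars_in_quartet=1 acc=0xA bytes_emitted=0
After char 1 ('L'=11): chars_in_quartet=2 acc=0x28B bytes_emitted=0
After char 2 ('g'=32): chars_in_quartet=3 acc=0xA2E0 bytes_emitted=0
After char 3 ('y'=50): chars_in_quartet=4 acc=0x28B832 -> emit 28 B8 32, reset; bytes_emitted=3
After char 4 ('K'=10): chars_in_quartet=1 acc=0xA bytes_emitted=3
After char 5 ('3'=55): chars_in_quartet=2 acc=0x2B7 bytes_emitted=3
After char 6 ('7'=59): chars_in_quartet=3 acc=0xADFB bytes_emitted=3
After char 7 ('S'=18): chars_in_quartet=4 acc=0x2B7ED2 -> emit 2B 7E D2, reset; bytes_emitted=6
After char 8 ('i'=34): chars_in_quartet=1 acc=0x22 bytes_emitted=6
After char 9 ('g'=32): chars_in_quartet=2 acc=0x8A0 bytes_emitted=6
Padding '==': partial quartet acc=0x8A0 -> emit 8A; bytes_emitted=7

Answer: 28 B8 32 2B 7E D2 8A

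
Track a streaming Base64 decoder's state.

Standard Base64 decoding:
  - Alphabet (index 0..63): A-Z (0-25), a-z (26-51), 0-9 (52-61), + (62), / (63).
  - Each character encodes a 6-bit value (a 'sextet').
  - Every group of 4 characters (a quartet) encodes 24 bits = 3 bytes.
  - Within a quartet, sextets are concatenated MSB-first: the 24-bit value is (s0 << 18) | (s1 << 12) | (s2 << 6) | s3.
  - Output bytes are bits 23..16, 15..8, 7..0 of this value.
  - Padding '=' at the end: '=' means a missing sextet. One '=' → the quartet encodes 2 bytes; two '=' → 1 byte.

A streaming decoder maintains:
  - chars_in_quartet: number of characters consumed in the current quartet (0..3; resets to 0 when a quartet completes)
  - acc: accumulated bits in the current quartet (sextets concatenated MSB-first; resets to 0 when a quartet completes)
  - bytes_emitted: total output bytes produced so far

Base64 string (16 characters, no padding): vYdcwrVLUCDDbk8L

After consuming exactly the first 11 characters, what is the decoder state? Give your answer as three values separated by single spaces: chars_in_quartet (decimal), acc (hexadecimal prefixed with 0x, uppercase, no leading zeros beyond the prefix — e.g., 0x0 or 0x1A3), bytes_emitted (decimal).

After char 0 ('v'=47): chars_in_quartet=1 acc=0x2F bytes_emitted=0
After char 1 ('Y'=24): chars_in_quartet=2 acc=0xBD8 bytes_emitted=0
After char 2 ('d'=29): chars_in_quartet=3 acc=0x2F61D bytes_emitted=0
After char 3 ('c'=28): chars_in_quartet=4 acc=0xBD875C -> emit BD 87 5C, reset; bytes_emitted=3
After char 4 ('w'=48): chars_in_quartet=1 acc=0x30 bytes_emitted=3
After char 5 ('r'=43): chars_in_quartet=2 acc=0xC2B bytes_emitted=3
After char 6 ('V'=21): chars_in_quartet=3 acc=0x30AD5 bytes_emitted=3
After char 7 ('L'=11): chars_in_quartet=4 acc=0xC2B54B -> emit C2 B5 4B, reset; bytes_emitted=6
After char 8 ('U'=20): chars_in_quartet=1 acc=0x14 bytes_emitted=6
After char 9 ('C'=2): chars_in_quartet=2 acc=0x502 bytes_emitted=6
After char 10 ('D'=3): chars_in_quartet=3 acc=0x14083 bytes_emitted=6

Answer: 3 0x14083 6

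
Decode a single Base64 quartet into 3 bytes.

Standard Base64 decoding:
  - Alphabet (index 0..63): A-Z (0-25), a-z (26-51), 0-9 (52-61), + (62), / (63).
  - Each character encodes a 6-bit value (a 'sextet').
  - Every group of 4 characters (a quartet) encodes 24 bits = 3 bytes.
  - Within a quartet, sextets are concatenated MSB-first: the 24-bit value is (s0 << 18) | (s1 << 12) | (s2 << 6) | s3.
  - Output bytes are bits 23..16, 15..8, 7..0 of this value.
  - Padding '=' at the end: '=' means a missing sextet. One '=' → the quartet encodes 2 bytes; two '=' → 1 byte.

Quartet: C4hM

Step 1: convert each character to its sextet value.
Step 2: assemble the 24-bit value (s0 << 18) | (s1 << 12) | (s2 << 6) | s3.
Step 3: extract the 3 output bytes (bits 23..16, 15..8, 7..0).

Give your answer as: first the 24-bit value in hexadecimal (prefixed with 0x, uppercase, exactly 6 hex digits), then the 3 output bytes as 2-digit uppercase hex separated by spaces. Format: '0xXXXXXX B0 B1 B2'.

Sextets: C=2, 4=56, h=33, M=12
24-bit: (2<<18) | (56<<12) | (33<<6) | 12
      = 0x080000 | 0x038000 | 0x000840 | 0x00000C
      = 0x0B884C
Bytes: (v>>16)&0xFF=0B, (v>>8)&0xFF=88, v&0xFF=4C

Answer: 0x0B884C 0B 88 4C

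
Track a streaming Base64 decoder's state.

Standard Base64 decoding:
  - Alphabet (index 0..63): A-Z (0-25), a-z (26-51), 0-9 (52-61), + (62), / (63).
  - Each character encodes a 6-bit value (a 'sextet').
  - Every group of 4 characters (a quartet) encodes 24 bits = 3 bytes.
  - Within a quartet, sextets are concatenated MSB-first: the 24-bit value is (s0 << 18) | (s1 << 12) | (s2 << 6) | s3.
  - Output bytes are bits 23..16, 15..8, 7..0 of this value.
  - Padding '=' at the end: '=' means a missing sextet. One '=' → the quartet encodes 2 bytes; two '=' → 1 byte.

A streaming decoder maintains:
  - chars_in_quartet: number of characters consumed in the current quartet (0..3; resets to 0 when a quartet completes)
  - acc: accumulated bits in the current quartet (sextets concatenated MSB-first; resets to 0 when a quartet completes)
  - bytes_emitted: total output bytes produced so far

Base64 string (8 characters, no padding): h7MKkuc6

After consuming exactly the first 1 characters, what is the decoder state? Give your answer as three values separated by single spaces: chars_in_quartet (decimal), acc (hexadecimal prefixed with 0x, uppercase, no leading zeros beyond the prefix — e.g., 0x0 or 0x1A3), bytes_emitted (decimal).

After char 0 ('h'=33): chars_in_quartet=1 acc=0x21 bytes_emitted=0

Answer: 1 0x21 0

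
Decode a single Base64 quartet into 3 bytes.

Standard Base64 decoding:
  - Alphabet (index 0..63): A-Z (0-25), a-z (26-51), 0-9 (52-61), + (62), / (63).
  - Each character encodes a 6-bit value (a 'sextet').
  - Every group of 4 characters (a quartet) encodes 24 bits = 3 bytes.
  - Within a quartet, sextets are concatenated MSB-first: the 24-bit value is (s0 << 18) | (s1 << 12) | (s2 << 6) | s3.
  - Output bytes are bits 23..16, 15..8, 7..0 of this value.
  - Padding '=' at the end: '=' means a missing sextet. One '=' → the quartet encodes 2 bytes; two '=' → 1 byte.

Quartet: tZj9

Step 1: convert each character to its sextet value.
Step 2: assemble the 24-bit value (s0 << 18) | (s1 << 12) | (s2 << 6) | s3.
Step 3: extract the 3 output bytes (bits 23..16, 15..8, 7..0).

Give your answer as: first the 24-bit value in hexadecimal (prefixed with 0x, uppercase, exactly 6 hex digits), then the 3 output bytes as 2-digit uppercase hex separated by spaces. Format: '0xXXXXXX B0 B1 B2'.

Sextets: t=45, Z=25, j=35, 9=61
24-bit: (45<<18) | (25<<12) | (35<<6) | 61
      = 0xB40000 | 0x019000 | 0x0008C0 | 0x00003D
      = 0xB598FD
Bytes: (v>>16)&0xFF=B5, (v>>8)&0xFF=98, v&0xFF=FD

Answer: 0xB598FD B5 98 FD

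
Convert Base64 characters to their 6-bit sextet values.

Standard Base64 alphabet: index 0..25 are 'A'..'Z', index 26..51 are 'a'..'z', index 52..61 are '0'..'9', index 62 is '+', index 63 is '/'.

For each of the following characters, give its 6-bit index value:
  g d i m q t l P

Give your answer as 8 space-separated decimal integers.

Answer: 32 29 34 38 42 45 37 15

Derivation:
'g': a..z range, 26 + ord('g') − ord('a') = 32
'd': a..z range, 26 + ord('d') − ord('a') = 29
'i': a..z range, 26 + ord('i') − ord('a') = 34
'm': a..z range, 26 + ord('m') − ord('a') = 38
'q': a..z range, 26 + ord('q') − ord('a') = 42
't': a..z range, 26 + ord('t') − ord('a') = 45
'l': a..z range, 26 + ord('l') − ord('a') = 37
'P': A..Z range, ord('P') − ord('A') = 15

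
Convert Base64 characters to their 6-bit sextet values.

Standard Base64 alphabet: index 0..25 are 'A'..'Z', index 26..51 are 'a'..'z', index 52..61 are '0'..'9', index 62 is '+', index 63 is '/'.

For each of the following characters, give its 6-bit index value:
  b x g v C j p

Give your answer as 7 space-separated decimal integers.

Answer: 27 49 32 47 2 35 41

Derivation:
'b': a..z range, 26 + ord('b') − ord('a') = 27
'x': a..z range, 26 + ord('x') − ord('a') = 49
'g': a..z range, 26 + ord('g') − ord('a') = 32
'v': a..z range, 26 + ord('v') − ord('a') = 47
'C': A..Z range, ord('C') − ord('A') = 2
'j': a..z range, 26 + ord('j') − ord('a') = 35
'p': a..z range, 26 + ord('p') − ord('a') = 41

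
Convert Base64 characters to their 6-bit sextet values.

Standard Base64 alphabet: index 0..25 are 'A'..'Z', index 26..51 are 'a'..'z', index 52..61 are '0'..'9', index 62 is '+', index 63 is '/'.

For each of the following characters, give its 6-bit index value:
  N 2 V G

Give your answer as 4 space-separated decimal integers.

'N': A..Z range, ord('N') − ord('A') = 13
'2': 0..9 range, 52 + ord('2') − ord('0') = 54
'V': A..Z range, ord('V') − ord('A') = 21
'G': A..Z range, ord('G') − ord('A') = 6

Answer: 13 54 21 6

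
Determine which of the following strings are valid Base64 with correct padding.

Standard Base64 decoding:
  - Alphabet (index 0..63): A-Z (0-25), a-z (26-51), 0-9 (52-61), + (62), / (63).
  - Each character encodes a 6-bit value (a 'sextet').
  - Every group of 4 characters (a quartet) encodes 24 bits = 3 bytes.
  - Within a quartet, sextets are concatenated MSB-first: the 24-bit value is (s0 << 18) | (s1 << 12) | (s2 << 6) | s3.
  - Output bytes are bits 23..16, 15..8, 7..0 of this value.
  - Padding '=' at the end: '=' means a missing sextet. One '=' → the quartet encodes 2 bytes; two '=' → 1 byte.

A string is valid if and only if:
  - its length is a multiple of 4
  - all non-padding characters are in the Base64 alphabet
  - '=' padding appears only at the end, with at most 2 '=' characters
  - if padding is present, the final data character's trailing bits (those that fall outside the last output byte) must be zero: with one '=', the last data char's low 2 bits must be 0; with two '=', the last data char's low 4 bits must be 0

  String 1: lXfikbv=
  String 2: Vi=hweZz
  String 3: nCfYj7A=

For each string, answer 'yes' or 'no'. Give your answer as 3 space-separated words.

String 1: 'lXfikbv=' → invalid (bad trailing bits)
String 2: 'Vi=hweZz' → invalid (bad char(s): ['=']; '=' in middle)
String 3: 'nCfYj7A=' → valid

Answer: no no yes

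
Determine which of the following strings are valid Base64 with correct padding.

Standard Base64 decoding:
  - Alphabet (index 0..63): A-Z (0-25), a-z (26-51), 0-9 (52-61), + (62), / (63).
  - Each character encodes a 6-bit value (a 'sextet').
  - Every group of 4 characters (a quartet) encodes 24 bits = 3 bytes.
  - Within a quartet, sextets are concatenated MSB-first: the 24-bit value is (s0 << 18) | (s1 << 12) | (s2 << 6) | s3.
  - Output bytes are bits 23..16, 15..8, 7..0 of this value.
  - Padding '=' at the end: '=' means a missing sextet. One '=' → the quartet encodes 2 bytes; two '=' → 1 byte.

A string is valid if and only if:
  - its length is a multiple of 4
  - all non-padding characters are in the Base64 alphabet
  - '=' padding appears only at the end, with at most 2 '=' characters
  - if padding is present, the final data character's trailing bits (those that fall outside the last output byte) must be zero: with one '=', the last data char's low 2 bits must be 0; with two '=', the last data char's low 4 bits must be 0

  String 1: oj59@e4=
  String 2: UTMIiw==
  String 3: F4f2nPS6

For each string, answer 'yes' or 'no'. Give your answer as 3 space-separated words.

Answer: no yes yes

Derivation:
String 1: 'oj59@e4=' → invalid (bad char(s): ['@'])
String 2: 'UTMIiw==' → valid
String 3: 'F4f2nPS6' → valid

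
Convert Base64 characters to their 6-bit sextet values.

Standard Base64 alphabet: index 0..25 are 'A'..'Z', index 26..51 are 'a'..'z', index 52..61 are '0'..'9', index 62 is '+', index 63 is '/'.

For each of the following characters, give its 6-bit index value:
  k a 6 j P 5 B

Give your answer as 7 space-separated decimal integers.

'k': a..z range, 26 + ord('k') − ord('a') = 36
'a': a..z range, 26 + ord('a') − ord('a') = 26
'6': 0..9 range, 52 + ord('6') − ord('0') = 58
'j': a..z range, 26 + ord('j') − ord('a') = 35
'P': A..Z range, ord('P') − ord('A') = 15
'5': 0..9 range, 52 + ord('5') − ord('0') = 57
'B': A..Z range, ord('B') − ord('A') = 1

Answer: 36 26 58 35 15 57 1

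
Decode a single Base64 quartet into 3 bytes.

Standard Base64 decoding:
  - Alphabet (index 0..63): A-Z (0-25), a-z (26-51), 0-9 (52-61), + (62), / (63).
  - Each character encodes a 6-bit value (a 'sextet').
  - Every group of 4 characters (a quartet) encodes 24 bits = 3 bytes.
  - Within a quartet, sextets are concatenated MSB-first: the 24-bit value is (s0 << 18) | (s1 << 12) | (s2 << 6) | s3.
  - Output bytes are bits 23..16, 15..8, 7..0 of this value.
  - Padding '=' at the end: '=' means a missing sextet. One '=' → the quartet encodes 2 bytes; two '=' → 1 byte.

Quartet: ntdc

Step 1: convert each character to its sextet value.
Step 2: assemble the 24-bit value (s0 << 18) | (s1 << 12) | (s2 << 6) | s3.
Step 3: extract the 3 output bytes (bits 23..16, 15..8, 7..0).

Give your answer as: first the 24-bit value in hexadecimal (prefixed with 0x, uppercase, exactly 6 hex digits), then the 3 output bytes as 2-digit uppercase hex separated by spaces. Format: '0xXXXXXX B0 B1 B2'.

Answer: 0x9ED75C 9E D7 5C

Derivation:
Sextets: n=39, t=45, d=29, c=28
24-bit: (39<<18) | (45<<12) | (29<<6) | 28
      = 0x9C0000 | 0x02D000 | 0x000740 | 0x00001C
      = 0x9ED75C
Bytes: (v>>16)&0xFF=9E, (v>>8)&0xFF=D7, v&0xFF=5C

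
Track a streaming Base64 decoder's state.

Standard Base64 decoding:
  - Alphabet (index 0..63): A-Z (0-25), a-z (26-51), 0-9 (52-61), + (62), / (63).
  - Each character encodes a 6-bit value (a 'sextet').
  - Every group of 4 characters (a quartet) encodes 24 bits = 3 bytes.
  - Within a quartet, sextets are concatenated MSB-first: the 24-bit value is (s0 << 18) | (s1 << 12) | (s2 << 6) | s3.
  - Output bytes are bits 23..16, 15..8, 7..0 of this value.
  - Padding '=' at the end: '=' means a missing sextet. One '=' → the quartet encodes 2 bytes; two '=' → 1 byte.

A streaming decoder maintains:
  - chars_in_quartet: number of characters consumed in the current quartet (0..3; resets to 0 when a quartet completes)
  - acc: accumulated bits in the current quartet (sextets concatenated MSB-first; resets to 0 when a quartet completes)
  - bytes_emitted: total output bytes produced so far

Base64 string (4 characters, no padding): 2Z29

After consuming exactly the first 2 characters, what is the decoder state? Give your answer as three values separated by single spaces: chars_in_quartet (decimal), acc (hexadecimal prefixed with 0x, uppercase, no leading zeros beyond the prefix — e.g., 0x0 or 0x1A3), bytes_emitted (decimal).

Answer: 2 0xD99 0

Derivation:
After char 0 ('2'=54): chars_in_quartet=1 acc=0x36 bytes_emitted=0
After char 1 ('Z'=25): chars_in_quartet=2 acc=0xD99 bytes_emitted=0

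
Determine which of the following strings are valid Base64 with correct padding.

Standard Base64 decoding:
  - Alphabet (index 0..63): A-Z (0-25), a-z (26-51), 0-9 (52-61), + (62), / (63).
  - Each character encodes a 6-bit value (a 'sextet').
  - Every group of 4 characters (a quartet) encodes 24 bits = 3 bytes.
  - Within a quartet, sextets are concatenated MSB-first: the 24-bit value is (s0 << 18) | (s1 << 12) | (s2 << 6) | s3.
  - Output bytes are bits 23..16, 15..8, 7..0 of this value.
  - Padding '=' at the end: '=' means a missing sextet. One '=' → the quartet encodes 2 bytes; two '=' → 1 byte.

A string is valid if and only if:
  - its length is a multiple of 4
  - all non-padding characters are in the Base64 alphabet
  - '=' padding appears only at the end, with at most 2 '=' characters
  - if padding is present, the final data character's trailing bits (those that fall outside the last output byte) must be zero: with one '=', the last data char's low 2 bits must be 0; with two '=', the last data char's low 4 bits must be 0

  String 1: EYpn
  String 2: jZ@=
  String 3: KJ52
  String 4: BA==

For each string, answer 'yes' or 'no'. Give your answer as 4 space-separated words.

String 1: 'EYpn' → valid
String 2: 'jZ@=' → invalid (bad char(s): ['@'])
String 3: 'KJ52' → valid
String 4: 'BA==' → valid

Answer: yes no yes yes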